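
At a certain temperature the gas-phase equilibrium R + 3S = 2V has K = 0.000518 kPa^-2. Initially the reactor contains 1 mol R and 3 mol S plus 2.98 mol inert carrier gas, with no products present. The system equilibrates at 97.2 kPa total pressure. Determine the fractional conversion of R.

Take 1 mol R as basis and let X be its fractional conversion, so ξ = X.
At extent ξ: n_R = 1 − X; n_S = 3 − 3X; n_V = 2X; n_I = 2.98 (inert).
Summing: n_T = 6.98 − 2X.
Mole fractions y_i = n_i/n_T; K = p_V^2 / (p_R p_S^3) with p_i = y_i·P.
Substituting and setting equal to 0.000518 kPa^-2 gives a polynomial in X; the root in (0,1) is X = 0.368.

X = 0.368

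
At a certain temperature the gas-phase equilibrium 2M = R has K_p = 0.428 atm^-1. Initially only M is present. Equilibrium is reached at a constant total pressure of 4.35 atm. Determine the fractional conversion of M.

X = 0.656

Take 1 mol M as basis and let X be its fractional conversion, so ξ = 0.5X.
Moles: n_M = 1 − X; n_R = 0.5X.
Total moles n_T = 1 − 0.5X.
With p_i = (n_i/n_T)P, K_p = p_R / (p_M^2).
Equating to 0.428 atm^-1 and solving on 0 < X < 1: X = 0.656.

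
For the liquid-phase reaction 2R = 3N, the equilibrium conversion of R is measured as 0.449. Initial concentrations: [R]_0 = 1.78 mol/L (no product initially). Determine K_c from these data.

Let X = conversion of R.
Concentrations: [R] = 1.78 − 1.78X; [N] = 2.67X.
At X = 0.449: [R] = 0.981, [N] = 1.2.
K_c = [N]^3 / ([R]^2) = 1.79 mol/L.

K_c = 1.79 mol/L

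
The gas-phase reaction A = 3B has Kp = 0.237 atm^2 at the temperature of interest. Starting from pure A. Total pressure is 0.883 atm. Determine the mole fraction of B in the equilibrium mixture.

Take 1 mol A as basis and let X be its fractional conversion, so ξ = X.
At extent ξ: n_A = 1 − X; n_B = 3X.
Total moles n_T = 1 + 2X.
With p_i = (n_i/n_T)P, Kp = p_B^3 / (p_A).
Substituting and setting equal to 0.237 atm^2 gives a polynomial in X; the root in (0,1) is X = 0.269.
Then n_B = 0.807, n_T = 1.54, so y_B = 0.525.

y_B = 0.525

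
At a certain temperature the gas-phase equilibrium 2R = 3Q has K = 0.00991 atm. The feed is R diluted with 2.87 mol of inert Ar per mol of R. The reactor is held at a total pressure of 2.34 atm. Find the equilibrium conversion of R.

Let X = conversion of R (basis 1 mol R); extent of reaction ξ = 0.5X.
Mole table: n_R = 1 − X; n_Q = 1.5X; n_I = 2.87 (inert).
Summing: n_T = 3.87 + 0.5X.
Mole fractions y_i = n_i/n_T; K = p_Q^3 / (p_R^2) with p_i = y_i·P.
Substituting and setting equal to 0.00991 atm gives a polynomial in X; the root in (0,1) is X = 0.153.

X = 0.153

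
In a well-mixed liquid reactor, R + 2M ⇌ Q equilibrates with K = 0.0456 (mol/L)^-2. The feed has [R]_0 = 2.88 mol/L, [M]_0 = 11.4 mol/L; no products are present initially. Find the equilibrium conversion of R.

X = 0.709

Let X = conversion of R; extent ξ = 2.88·X mol/L.
Concentrations: [R] = 2.88 − 2.88X; [M] = 11.4 − 5.76X; [Q] = 2.88X.
K = [Q] / ([R] [M]^2).
Equating to 0.0456 (mol/L)^-2: the physical root is X = 0.709.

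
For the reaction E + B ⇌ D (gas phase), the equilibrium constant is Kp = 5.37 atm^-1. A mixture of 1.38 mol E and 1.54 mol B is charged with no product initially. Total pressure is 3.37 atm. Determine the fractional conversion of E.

Let X = conversion of E (basis 1.38 mol E); extent of reaction ξ = 1.38X.
Mole table: n_E = 1.38 − 1.38X; n_B = 1.54 − 1.38X; n_D = 1.38X.
n_T = Σnᵢ = 2.92 − 1.38X.
Mole fractions y_i = n_i/n_T; Kp = p_D / (p_E p_B) with p_i = y_i·P.
Equating to 5.37 atm^-1 and solving on 0 < X < 1: X = 0.809.

X = 0.809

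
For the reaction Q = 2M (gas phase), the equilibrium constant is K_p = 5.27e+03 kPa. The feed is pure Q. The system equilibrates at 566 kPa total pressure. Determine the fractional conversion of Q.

X = 0.836

Let X = conversion of Q (basis 1 mol Q); extent of reaction ξ = X.
At extent ξ: n_Q = 1 − X; n_M = 2X.
Summing: n_T = 1 + X.
y_i = n_i/n_T, p_i = y_i·P. K_p = p_M^2 / (p_Q).
Setting this equal to 5.27e+03 kPa and taking the physical root (0 < X < 1) gives X = 0.836.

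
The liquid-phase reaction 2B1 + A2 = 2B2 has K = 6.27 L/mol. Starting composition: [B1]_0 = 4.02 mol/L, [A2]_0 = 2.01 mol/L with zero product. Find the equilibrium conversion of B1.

Let X = conversion of B1; extent ξ = 4.02X/2 mol/L.
Concentrations: [B1] = 4.02 − 4.02X; [A2] = 2.01 − 2.01X; [B2] = 4.02X.
K = [B2]^2 / ([B1]^2 [A2]).
This equals 6.27 at X = 0.671 (the root in 0 < X < 1).

X = 0.671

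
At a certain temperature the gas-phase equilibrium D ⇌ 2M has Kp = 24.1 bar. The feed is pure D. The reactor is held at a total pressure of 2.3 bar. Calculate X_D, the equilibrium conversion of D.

Basis: 1 mol D initially; let X = conversion of D. Extent ξ = X.
Moles: n_D = 1 − X; n_M = 2X.
Total moles n_T = 1 + X.
With p_i = (n_i/n_T)P, Kp = p_M^2 / (p_D).
Equating to 24.1 bar and solving on 0 < X < 1: X = 0.851.

X = 0.851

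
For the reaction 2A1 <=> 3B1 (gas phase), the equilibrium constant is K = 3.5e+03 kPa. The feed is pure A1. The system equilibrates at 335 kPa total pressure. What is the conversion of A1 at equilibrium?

X = 0.709

Take 1 mol A1 as basis and let X be its fractional conversion, so ξ = 0.5X.
Species balance: n_A1 = 1 − X; n_B1 = 1.5X.
n_T = Σnᵢ = 1 + 0.5X.
y_i = n_i/n_T, p_i = y_i·P. K = p_B1^3 / (p_A1^2).
Substituting and setting equal to 3.5e+03 kPa gives a polynomial in X; the root in (0,1) is X = 0.709.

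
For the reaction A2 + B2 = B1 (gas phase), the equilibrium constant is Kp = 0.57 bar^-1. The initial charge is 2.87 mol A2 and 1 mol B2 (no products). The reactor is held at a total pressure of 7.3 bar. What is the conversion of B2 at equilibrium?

X = 0.739

Take 1 mol B2 as basis and let X be its fractional conversion, so ξ = X.
Species balance: n_A2 = 2.87 − X; n_B2 = 1 − X; n_B1 = X.
n_T = Σnᵢ = 3.87 − X.
Mole fractions y_i = n_i/n_T; Kp = p_B1 / (p_A2 p_B2) with p_i = y_i·P.
This yields a degree-2 equation in X; solving on (0,1), X = 0.739.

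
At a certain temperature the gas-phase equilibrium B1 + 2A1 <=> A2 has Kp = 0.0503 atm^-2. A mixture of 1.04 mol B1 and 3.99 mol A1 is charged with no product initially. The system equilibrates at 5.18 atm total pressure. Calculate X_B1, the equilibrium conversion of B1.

Let X = conversion of B1 (basis 1.04 mol B1); extent of reaction ξ = 1.04X.
Moles: n_B1 = 1.04 − 1.04X; n_A1 = 3.99 − 2.08X; n_A2 = 1.04X.
Total moles n_T = 5.03 − 2.08X.
With p_i = (n_i/n_T)P, Kp = p_A2 / (p_B1 p_A1^2).
Equating to 0.0503 atm^-2 and solving on 0 < X < 1: X = 0.431.

X = 0.431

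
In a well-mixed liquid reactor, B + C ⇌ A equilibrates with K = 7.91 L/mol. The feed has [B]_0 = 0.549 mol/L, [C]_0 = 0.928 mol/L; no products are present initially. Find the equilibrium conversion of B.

X = 0.795

Let X = conversion of B; extent ξ = 0.549·X mol/L.
Concentrations: [B] = 0.549 − 0.549X; [C] = 0.928 − 0.549X; [A] = 0.549X.
K = [A] / ([B] [C]).
Setting equal to 7.91 and solving for X on (0,1) gives X = 0.795.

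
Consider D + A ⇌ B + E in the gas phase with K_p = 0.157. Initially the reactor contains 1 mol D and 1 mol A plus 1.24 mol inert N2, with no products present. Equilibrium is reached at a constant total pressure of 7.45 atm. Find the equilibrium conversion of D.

Basis: 1 mol D initially; let X = conversion of D. Extent ξ = X.
Moles: n_D = 1 − X; n_A = 1 − X; n_B = X; n_E = X; n_I = 1.24 (inert).
Total moles n_T = 3.24 (Δν = 0, constant).
y_i = n_i/n_T, p_i = y_i·P. K_p = p_B p_E / (p_D p_A).
This yields a degree-2 equation in X; solving on (0,1), X = 0.284.

X = 0.284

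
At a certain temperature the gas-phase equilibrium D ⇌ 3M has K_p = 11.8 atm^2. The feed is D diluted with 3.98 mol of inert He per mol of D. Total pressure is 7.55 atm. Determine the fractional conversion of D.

X = 0.513

Take 1 mol D as basis and let X be its fractional conversion, so ξ = X.
Species balance: n_D = 1 − X; n_M = 3X; n_I = 3.98 (inert).
Total moles n_T = 4.98 + 2X.
Mole fractions y_i = n_i/n_T; K_p = p_M^3 / (p_D) with p_i = y_i·P.
Substituting and setting equal to 11.8 atm^2 gives a polynomial in X; the root in (0,1) is X = 0.513.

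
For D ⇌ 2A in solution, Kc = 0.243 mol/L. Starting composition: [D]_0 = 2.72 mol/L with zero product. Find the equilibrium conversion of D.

X = 0.139

Let X = conversion of D; extent ξ = 2.72·X mol/L.
Concentrations: [D] = 2.72 − 2.72X; [A] = 5.44X.
Kc = [A]^2 / ([D]).
Setting equal to 0.243 and solving for X on (0,1) gives X = 0.139.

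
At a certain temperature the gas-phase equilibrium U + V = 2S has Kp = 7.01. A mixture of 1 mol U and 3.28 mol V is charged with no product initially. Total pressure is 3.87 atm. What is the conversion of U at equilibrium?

X = 0.837

Basis: 1 mol U initially; let X = conversion of U. Extent ξ = X.
At extent ξ: n_U = 1 − X; n_V = 3.28 − X; n_S = 2X.
n_T stays at 4.28 (no change in mole number).
With p_i = (n_i/n_T)P, Kp = p_S^2 / (p_U p_V).
Equating to 7.01 and solving on 0 < X < 1: X = 0.837.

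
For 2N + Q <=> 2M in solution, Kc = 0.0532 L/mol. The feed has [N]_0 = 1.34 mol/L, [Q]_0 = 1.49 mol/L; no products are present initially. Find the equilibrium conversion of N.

Let X = conversion of N; extent ξ = 1.34X/2 mol/L.
Concentrations: [N] = 1.34 − 1.34X; [Q] = 1.49 − 0.67X; [M] = 1.34X.
Kc = [M]^2 / ([N]^2 [Q]).
Equating to 0.0532 L/mol: the physical root is X = 0.211.

X = 0.211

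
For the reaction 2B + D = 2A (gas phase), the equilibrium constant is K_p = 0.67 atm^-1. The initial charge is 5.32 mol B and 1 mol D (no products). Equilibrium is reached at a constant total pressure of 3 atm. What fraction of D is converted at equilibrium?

Take 1 mol D as basis and let X be its fractional conversion, so ξ = X.
Mole table: n_B = 5.32 − 2X; n_D = 1 − X; n_A = 2X.
Summing: n_T = 6.32 − X.
With p_i = (n_i/n_T)P, K_p = p_A^2 / (p_B^2 p_D).
Equating to 0.67 atm^-1 and solving on 0 < X < 1: X = 0.675.

X = 0.675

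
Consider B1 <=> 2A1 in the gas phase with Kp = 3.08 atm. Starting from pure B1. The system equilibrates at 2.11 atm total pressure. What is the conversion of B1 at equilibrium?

X = 0.517

Take 1 mol B1 as basis and let X be its fractional conversion, so ξ = X.
Mole table: n_B1 = 1 − X; n_A1 = 2X.
Summing: n_T = 1 + X.
y_i = n_i/n_T, p_i = y_i·P. Kp = p_A1^2 / (p_B1).
This yields a degree-2 equation in X; solving on (0,1), X = 0.517.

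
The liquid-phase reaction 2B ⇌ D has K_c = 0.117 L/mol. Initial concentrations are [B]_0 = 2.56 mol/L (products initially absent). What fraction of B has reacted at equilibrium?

X = 0.296

Let X = conversion of B; extent ξ = 2.56X/2 mol/L.
Concentrations: [B] = 2.56 − 2.56X; [D] = 1.28X.
K_c = [D] / ([B]^2).
Setting equal to 0.117 and solving for X on (0,1) gives X = 0.296.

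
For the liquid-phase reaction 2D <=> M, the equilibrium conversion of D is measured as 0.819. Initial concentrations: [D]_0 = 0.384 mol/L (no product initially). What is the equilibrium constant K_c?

Let X = conversion of D.
Concentrations: [D] = 0.384 − 0.384X; [M] = 0.192X.
At X = 0.819: [D] = 0.0695, [M] = 0.157.
K_c = [M] / ([D]^2) = 32.6 L/mol.

K_c = 32.6 L/mol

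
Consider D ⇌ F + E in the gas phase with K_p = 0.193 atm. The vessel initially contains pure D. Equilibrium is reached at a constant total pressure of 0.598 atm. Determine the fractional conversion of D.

X = 0.494

Let X = conversion of D (basis 1 mol D); extent of reaction ξ = X.
Mole table: n_D = 1 − X; n_F = X; n_E = X.
Summing: n_T = 1 + X.
y_i = n_i/n_T, p_i = y_i·P. K_p = p_F p_E / (p_D).
Setting this equal to 0.193 atm and taking the physical root (0 < X < 1) gives X = 0.494.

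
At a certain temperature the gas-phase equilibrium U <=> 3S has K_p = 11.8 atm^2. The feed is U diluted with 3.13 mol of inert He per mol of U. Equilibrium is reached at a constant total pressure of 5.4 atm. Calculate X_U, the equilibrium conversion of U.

Basis: 1 mol U initially; let X = conversion of U. Extent ξ = X.
Mole table: n_U = 1 − X; n_S = 3X; n_I = 3.13 (inert).
Total moles n_T = 4.13 + 2X.
With p_i = (n_i/n_T)P, K_p = p_S^3 / (p_U).
Setting this equal to 11.8 atm^2 and taking the physical root (0 < X < 1) gives X = 0.565.

X = 0.565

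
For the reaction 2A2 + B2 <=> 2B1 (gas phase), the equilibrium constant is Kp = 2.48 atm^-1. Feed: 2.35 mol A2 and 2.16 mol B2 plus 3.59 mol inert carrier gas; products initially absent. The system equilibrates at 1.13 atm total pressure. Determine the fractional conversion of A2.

Take 2.35 mol A2 as basis and let X be its fractional conversion, so ξ = 1.18X.
Moles: n_A2 = 2.35 − 2.35X; n_B2 = 2.16 − 1.18X; n_B1 = 2.35X; n_I = 3.59 (inert).
Summing: n_T = 8.1 − 1.18X.
With p_i = (n_i/n_T)P, Kp = p_B1^2 / (p_A2^2 p_B2).
Setting this equal to 2.48 atm^-1 and taking the physical root (0 < X < 1) gives X = 0.438.

X = 0.438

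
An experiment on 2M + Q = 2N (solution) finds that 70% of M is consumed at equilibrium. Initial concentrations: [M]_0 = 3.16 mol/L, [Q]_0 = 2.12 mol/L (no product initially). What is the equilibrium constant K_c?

Let X = conversion of M.
Concentrations: [M] = 3.16 − 3.16X; [Q] = 2.12 − 1.58X; [N] = 3.16X.
At X = 0.7: [M] = 0.948, [Q] = 1.01, [N] = 2.21.
K_c = [N]^2 / ([M]^2 [Q]) = 5.37 L/mol.

K_c = 5.37 L/mol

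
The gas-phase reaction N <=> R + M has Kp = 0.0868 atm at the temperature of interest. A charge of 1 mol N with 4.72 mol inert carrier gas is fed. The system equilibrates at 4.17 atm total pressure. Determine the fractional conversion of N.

X = 0.297

Let X = conversion of N (basis 1 mol N); extent of reaction ξ = X.
Mole table: n_N = 1 − X; n_R = X; n_M = X; n_I = 4.72 (inert).
Summing: n_T = 5.72 + X.
Mole fractions y_i = n_i/n_T; Kp = p_R p_M / (p_N) with p_i = y_i·P.
This yields a degree-2 equation in X; solving on (0,1), X = 0.297.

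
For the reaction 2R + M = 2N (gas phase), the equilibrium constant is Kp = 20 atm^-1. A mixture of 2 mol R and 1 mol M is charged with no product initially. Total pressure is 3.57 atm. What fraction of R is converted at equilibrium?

Take 2 mol R as basis and let X be its fractional conversion, so ξ = X.
Species balance: n_R = 2 − 2X; n_M = 1 − X; n_N = 2X.
n_T = Σnᵢ = 3 − X.
With p_i = (n_i/n_T)P, Kp = p_N^2 / (p_R^2 p_M).
This yields a degree-3 equation in X; solving on (0,1), X = 0.741.

X = 0.741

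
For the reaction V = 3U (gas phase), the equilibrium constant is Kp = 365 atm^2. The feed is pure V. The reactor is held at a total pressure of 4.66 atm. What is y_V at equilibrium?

y_V = 0.051

Let X = conversion of V (basis 1 mol V); extent of reaction ξ = X.
Species balance: n_V = 1 − X; n_U = 3X.
Total moles n_T = 1 + 2X.
With p_i = (n_i/n_T)P, Kp = p_U^3 / (p_V).
Setting this equal to 365 atm^2 and taking the physical root (0 < X < 1) gives X = 0.861.
Then n_V = 0.139, n_T = 2.72, so y_V = 0.051.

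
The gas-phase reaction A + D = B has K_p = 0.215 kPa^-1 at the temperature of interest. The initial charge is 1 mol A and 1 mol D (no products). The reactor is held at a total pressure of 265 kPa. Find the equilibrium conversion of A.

Take 1 mol A as basis and let X be its fractional conversion, so ξ = X.
At extent ξ: n_A = 1 − X; n_D = 1 − X; n_B = X.
Summing: n_T = 2 − X.
Mole fractions y_i = n_i/n_T; K_p = p_B / (p_A p_D) with p_i = y_i·P.
This yields a degree-2 equation in X; solving on (0,1), X = 0.869.

X = 0.869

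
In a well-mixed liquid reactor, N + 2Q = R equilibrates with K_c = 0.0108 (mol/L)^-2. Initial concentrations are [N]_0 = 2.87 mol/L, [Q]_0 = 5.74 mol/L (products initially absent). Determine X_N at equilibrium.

Let X = conversion of N; extent ξ = 2.87·X mol/L.
Concentrations: [N] = 2.87 − 2.87X; [Q] = 5.74 − 5.74X; [R] = 2.87X.
K_c = [R] / ([N] [Q]^2).
Solving K_c = 0.0108 for X ∈ (0,1): X = 0.189.

X = 0.189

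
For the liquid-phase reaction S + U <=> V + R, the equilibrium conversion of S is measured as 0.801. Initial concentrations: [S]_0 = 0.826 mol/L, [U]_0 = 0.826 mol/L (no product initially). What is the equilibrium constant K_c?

Let X = conversion of S.
Concentrations: [S] = 0.826 − 0.826X; [U] = 0.826 − 0.826X; [V] = 0.826X; [R] = 0.826X.
At X = 0.801: [S] = 0.164, [U] = 0.164, [V] = 0.662, [R] = 0.662.
K_c = [V] [R] / ([S] [U]) = 16.2.

K_c = 16.2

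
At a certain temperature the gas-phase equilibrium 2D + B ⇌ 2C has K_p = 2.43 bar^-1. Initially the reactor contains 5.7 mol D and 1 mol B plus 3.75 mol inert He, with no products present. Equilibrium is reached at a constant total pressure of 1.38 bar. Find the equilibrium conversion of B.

Basis: 1 mol B initially; let X = conversion of B. Extent ξ = X.
At extent ξ: n_D = 5.7 − 2X; n_B = 1 − X; n_C = 2X; n_I = 3.75 (inert).
Summing: n_T = 10.4 − X.
Mole fractions y_i = n_i/n_T; K_p = p_C^2 / (p_D^2 p_B) with p_i = y_i·P.
This yields a degree-3 equation in X; solving on (0,1), X = 0.696.

X = 0.696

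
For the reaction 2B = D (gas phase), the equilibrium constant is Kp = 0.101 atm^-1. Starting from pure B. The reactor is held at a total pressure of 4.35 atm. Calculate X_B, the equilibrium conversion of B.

Basis: 1 mol B initially; let X = conversion of B. Extent ξ = 0.5X.
Moles: n_B = 1 − X; n_D = 0.5X.
Total moles n_T = 1 − 0.5X.
y_i = n_i/n_T, p_i = y_i·P. Kp = p_D / (p_B^2).
Substituting and setting equal to 0.101 atm^-1 gives a polynomial in X; the root in (0,1) is X = 0.398.

X = 0.398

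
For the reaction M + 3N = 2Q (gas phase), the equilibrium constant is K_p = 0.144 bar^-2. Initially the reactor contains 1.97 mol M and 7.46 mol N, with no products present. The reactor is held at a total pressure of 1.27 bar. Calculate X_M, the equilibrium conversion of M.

X = 0.255

Take 1.97 mol M as basis and let X be its fractional conversion, so ξ = 1.97X.
At extent ξ: n_M = 1.97 − 1.97X; n_N = 7.46 − 5.91X; n_Q = 3.94X.
Summing: n_T = 9.43 − 3.94X.
Mole fractions y_i = n_i/n_T; K_p = p_Q^2 / (p_M p_N^3) with p_i = y_i·P.
This yields a degree-4 equation in X; solving on (0,1), X = 0.255.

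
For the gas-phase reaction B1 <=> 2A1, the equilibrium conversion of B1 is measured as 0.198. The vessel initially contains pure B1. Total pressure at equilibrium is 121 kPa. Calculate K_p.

Take 1 mol B1 as basis and let X be its fractional conversion, so ξ = X.
At extent ξ: n_B1 = 1 − X; n_A1 = 2X.
n_T = Σnᵢ = 1 + X.
At X = 0.198: n_B1 = 0.802, n_A1 = 0.396, n_T = 1.2.
p_i = (n_i/n_T)·P. K_p = p_A1^2 / (p_B1) = 19.7 kPa.

K_p = 19.7 kPa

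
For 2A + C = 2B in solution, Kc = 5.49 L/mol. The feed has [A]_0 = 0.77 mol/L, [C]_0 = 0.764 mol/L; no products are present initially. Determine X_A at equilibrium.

Let X = conversion of A; extent ξ = 0.77X/2 mol/L.
Concentrations: [A] = 0.77 − 0.77X; [C] = 0.764 − 0.385X; [B] = 0.77X.
Kc = [B]^2 / ([A]^2 [C]).
Equating to 5.49 L/mol: the physical root is X = 0.629.

X = 0.629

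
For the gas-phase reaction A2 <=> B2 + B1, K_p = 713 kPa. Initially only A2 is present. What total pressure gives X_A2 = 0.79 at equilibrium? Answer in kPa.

Basis: 1 mol A2 initially; let X = conversion of A2. Extent ξ = X.
Species balance: n_A2 = 1 − X; n_B2 = X; n_B1 = X.
n_T = Σnᵢ = 1 + X.
K_p = p_B2 p_B1 / (p_A2) with p_i = (n_i/n_T)·P.
At X = 0.79: the mole-fraction product g(X) = Π y_i^ν_i = 1.66. Since K_p = g(X)·P^{1}, P = (K_p/g)^(1/1) = (713/1.66)^(1/1) = 429 kPa.

P = 429 kPa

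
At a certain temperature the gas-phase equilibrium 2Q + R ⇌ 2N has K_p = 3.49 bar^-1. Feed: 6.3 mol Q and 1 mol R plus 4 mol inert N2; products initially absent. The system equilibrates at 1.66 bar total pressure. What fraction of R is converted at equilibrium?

Basis: 1 mol R initially; let X = conversion of R. Extent ξ = X.
Species balance: n_Q = 6.3 − 2X; n_R = 1 − X; n_N = 2X; n_I = 4 (inert).
Total moles n_T = 11.3 − X.
With p_i = (n_i/n_T)P, K_p = p_N^2 / (p_Q^2 p_R).
This yields a degree-3 equation in X; solving on (0,1), X = 0.794.

X = 0.794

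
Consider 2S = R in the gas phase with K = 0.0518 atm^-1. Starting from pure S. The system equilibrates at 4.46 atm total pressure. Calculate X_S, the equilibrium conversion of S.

X = 0.279

Basis: 1 mol S initially; let X = conversion of S. Extent ξ = 0.5X.
At extent ξ: n_S = 1 − X; n_R = 0.5X.
Total moles n_T = 1 − 0.5X.
With p_i = (n_i/n_T)P, K = p_R / (p_S^2).
Equating to 0.0518 atm^-1 and solving on 0 < X < 1: X = 0.279.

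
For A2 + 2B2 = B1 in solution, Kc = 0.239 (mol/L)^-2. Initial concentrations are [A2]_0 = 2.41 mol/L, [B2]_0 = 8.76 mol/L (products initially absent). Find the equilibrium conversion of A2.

X = 0.841

Let X = conversion of A2; extent ξ = 2.41·X mol/L.
Concentrations: [A2] = 2.41 − 2.41X; [B2] = 8.76 − 4.82X; [B1] = 2.41X.
Kc = [B1] / ([A2] [B2]^2).
Equating to 0.239 (mol/L)^-2: the physical root is X = 0.841.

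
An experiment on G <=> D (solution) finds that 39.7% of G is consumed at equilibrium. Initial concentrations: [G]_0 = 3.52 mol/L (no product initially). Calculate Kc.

Let X = conversion of G.
Concentrations: [G] = 3.52 − 3.52X; [D] = 3.52X.
At X = 0.397: [G] = 2.12, [D] = 1.4.
Kc = [D] / ([G]) = 0.658.

Kc = 0.658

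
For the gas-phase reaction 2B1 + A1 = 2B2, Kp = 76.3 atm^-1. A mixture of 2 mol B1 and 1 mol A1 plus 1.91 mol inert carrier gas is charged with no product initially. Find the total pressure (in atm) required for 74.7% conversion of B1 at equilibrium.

Let X = conversion of B1 (basis 2 mol B1); extent of reaction ξ = X.
Mole table: n_B1 = 2 − 2X; n_A1 = 1 − X; n_B2 = 2X; n_I = 1.91 (inert).
Summing: n_T = 4.91 − X.
Kp = p_B2^2 / (p_B1^2 p_A1) with p_i = (n_i/n_T)·P.
At X = 0.747: the mole-fraction product g(X) = Π y_i^ν_i = 143.4. Since Kp = g(X)·P^{-1}, P = (g/Kp)^(1/1) = (143.4/76.3)^(1/1) = 1.88 atm.

P = 1.88 atm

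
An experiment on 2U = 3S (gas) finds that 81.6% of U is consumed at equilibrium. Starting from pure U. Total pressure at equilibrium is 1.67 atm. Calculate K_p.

Let X = conversion of U (basis 1 mol U); extent of reaction ξ = 0.5X.
Moles: n_U = 1 − X; n_S = 1.5X.
Total moles n_T = 1 + 0.5X.
At X = 0.816: n_U = 0.184, n_S = 1.22, n_T = 1.41.
p_i = (n_i/n_T)·P. K_p = p_S^3 / (p_U^2) = 64.2 atm.

K_p = 64.2 atm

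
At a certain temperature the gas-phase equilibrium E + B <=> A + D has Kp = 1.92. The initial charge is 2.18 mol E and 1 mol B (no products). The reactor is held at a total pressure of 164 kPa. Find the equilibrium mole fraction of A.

y_A = 0.244

Basis: 1 mol B initially; let X = conversion of B. Extent ξ = X.
Species balance: n_E = 2.18 − X; n_B = 1 − X; n_A = X; n_D = X.
Since Δν = 0, n_T = 3.18 throughout.
With p_i = (n_i/n_T)P, Kp = p_A p_D / (p_E p_B).
This yields a degree-2 equation in X; solving on (0,1), X = 0.776.
Then n_A = 0.776, n_T = 3.18, so y_A = 0.244.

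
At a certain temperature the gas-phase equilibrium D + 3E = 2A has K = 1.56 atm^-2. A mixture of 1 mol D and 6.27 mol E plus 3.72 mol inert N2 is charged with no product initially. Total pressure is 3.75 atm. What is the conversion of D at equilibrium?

Let X = conversion of D (basis 1 mol D); extent of reaction ξ = X.
Species balance: n_D = 1 − X; n_E = 6.27 − 3X; n_A = 2X; n_I = 3.72 (inert).
n_T = Σnᵢ = 11 − 2X.
Mole fractions y_i = n_i/n_T; K = p_A^2 / (p_D p_E^3) with p_i = y_i·P.
Equating to 1.56 atm^-2 and solving on 0 < X < 1: X = 0.812.

X = 0.812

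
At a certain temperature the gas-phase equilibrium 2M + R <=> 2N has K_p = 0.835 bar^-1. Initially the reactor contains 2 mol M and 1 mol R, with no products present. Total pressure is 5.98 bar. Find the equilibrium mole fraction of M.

Take 2 mol M as basis and let X be its fractional conversion, so ξ = X.
At extent ξ: n_M = 2 − 2X; n_R = 1 − X; n_N = 2X.
Summing: n_T = 3 − X.
y_i = n_i/n_T, p_i = y_i·P. K_p = p_N^2 / (p_M^2 p_R).
Setting this equal to 0.835 bar^-1 and taking the physical root (0 < X < 1) gives X = 0.500.
Then n_M = 1, n_T = 2.5, so y_M = 0.400.

y_M = 0.400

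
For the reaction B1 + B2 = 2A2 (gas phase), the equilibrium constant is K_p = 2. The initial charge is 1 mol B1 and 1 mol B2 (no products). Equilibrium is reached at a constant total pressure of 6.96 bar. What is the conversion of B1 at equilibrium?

Let X = conversion of B1 (basis 1 mol B1); extent of reaction ξ = X.
At extent ξ: n_B1 = 1 − X; n_B2 = 1 − X; n_A2 = 2X.
Total moles n_T = 2 (Δν = 0, constant).
y_i = n_i/n_T, p_i = y_i·P. K_p = p_A2^2 / (p_B1 p_B2).
Setting this equal to 2 and taking the physical root (0 < X < 1) gives X = 0.414.

X = 0.414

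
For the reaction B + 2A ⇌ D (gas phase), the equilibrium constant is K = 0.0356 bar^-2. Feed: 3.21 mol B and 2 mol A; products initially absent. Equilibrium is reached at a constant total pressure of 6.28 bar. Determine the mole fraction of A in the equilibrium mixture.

Take 2 mol A as basis and let X be its fractional conversion, so ξ = X.
Mole table: n_B = 3.21 − X; n_A = 2 − 2X; n_D = X.
n_T = Σnᵢ = 5.21 − 2X.
With p_i = (n_i/n_T)P, K = p_D / (p_B p_A^2).
Setting this equal to 0.0356 bar^-2 and taking the physical root (0 < X < 1) gives X = 0.341.
Then n_A = 1.32, n_T = 4.53, so y_A = 0.291.

y_A = 0.291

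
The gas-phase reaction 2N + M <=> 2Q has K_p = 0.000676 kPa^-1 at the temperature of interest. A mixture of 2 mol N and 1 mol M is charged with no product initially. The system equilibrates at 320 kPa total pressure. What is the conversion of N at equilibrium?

Let X = conversion of N (basis 2 mol N); extent of reaction ξ = X.
Species balance: n_N = 2 − 2X; n_M = 1 − X; n_Q = 2X.
n_T = Σnᵢ = 3 − X.
Mole fractions y_i = n_i/n_T; K_p = p_Q^2 / (p_N^2 p_M) with p_i = y_i·P.
Equating to 0.000676 kPa^-1 and solving on 0 < X < 1: X = 0.199.

X = 0.199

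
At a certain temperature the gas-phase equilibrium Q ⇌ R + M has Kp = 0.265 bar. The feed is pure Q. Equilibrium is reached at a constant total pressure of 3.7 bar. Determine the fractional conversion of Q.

Take 1 mol Q as basis and let X be its fractional conversion, so ξ = X.
Species balance: n_Q = 1 − X; n_R = X; n_M = X.
n_T = Σnᵢ = 1 + X.
Mole fractions y_i = n_i/n_T; Kp = p_R p_M / (p_Q) with p_i = y_i·P.
This yields a degree-2 equation in X; solving on (0,1), X = 0.259.

X = 0.259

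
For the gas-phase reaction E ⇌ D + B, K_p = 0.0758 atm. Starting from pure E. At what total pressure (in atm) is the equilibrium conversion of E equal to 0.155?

P = 3.08 atm

Take 1 mol E as basis and let X be its fractional conversion, so ξ = X.
Mole table: n_E = 1 − X; n_D = X; n_B = X.
Total moles n_T = 1 + X.
K_p = p_D p_B / (p_E) with p_i = (n_i/n_T)·P.
At X = 0.155: the mole-fraction product g(X) = Π y_i^ν_i = 0.02462. Since K_p = g(X)·P^{1}, P = (K_p/g)^(1/1) = (0.0758/0.02462)^(1/1) = 3.08 atm.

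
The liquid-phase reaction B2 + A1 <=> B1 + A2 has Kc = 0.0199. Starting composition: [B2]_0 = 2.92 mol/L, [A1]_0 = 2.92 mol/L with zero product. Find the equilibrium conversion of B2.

X = 0.124

Let X = conversion of B2; extent ξ = 2.92·X mol/L.
Concentrations: [B2] = 2.92 − 2.92X; [A1] = 2.92 − 2.92X; [B1] = 2.92X; [A2] = 2.92X.
Kc = [B1] [A2] / ([B2] [A1]).
Solving Kc = 0.0199 for X ∈ (0,1): X = 0.124.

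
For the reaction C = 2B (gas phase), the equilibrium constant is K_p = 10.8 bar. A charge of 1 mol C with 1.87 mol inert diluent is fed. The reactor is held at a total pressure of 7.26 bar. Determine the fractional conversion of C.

Basis: 1 mol C initially; let X = conversion of C. Extent ξ = X.
At extent ξ: n_C = 1 − X; n_B = 2X; n_I = 1.87 (inert).
n_T = Σnᵢ = 2.87 + X.
Mole fractions y_i = n_i/n_T; K_p = p_B^2 / (p_C) with p_i = y_i·P.
Substituting and setting equal to 10.8 bar gives a polynomial in X; the root in (0,1) is X = 0.664.

X = 0.664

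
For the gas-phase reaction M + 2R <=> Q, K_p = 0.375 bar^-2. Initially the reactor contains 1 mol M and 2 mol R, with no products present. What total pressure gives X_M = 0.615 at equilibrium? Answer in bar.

Take 1 mol M as basis and let X be its fractional conversion, so ξ = X.
Mole table: n_M = 1 − X; n_R = 2 − 2X; n_Q = X.
Total moles n_T = 3 − 2X.
K_p = p_Q / (p_M p_R^2) with p_i = (n_i/n_T)·P.
At X = 0.615: the mole-fraction product g(X) = Π y_i^ν_i = 8.441. Since K_p = g(X)·P^{-2}, P = (g/K_p)^(1/2) = (8.441/0.375)^(1/2) = 4.74 bar.

P = 4.74 bar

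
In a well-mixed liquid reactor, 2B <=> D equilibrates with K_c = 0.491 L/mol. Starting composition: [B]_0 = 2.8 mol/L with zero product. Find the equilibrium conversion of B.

X = 0.552

Let X = conversion of B; extent ξ = 2.8X/2 mol/L.
Concentrations: [B] = 2.8 − 2.8X; [D] = 1.4X.
K_c = [D] / ([B]^2).
Setting equal to 0.491 and solving for X on (0,1) gives X = 0.552.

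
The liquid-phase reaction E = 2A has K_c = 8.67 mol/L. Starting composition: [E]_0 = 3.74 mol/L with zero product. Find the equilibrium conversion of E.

Let X = conversion of E; extent ξ = 3.74·X mol/L.
Concentrations: [E] = 3.74 − 3.74X; [A] = 7.48X.
K_c = [A]^2 / ([E]).
Solving K_c = 8.67 for X ∈ (0,1): X = 0.525.

X = 0.525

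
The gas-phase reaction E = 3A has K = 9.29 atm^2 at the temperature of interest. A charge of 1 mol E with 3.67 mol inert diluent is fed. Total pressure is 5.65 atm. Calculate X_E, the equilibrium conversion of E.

Let X = conversion of E (basis 1 mol E); extent of reaction ξ = X.
Species balance: n_E = 1 − X; n_A = 3X; n_I = 3.67 (inert).
Total moles n_T = 4.67 + 2X.
y_i = n_i/n_T, p_i = y_i·P. K = p_A^3 / (p_E).
This yields a degree-3 equation in X; solving on (0,1), X = 0.546.

X = 0.546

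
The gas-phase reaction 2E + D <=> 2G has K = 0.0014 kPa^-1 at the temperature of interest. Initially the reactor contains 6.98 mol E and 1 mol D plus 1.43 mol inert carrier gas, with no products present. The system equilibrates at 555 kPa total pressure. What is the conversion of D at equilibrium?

Take 1 mol D as basis and let X be its fractional conversion, so ξ = X.
Mole table: n_E = 6.98 − 2X; n_D = 1 − X; n_G = 2X; n_I = 1.43 (inert).
Total moles n_T = 9.41 − X.
With p_i = (n_i/n_T)P, K = p_G^2 / (p_E^2 p_D).
This yields a degree-3 equation in X; solving on (0,1), X = 0.569.

X = 0.569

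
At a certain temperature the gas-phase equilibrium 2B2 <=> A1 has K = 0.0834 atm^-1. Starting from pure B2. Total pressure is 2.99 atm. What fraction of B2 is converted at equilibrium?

Take 1 mol B2 as basis and let X be its fractional conversion, so ξ = 0.5X.
Species balance: n_B2 = 1 − X; n_A1 = 0.5X.
Total moles n_T = 1 − 0.5X.
y_i = n_i/n_T, p_i = y_i·P. K = p_A1 / (p_B2^2).
Equating to 0.0834 atm^-1 and solving on 0 < X < 1: X = 0.292.

X = 0.292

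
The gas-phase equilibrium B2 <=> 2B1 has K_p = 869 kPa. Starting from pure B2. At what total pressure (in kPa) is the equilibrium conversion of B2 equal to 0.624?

P = 341 kPa

Take 1 mol B2 as basis and let X be its fractional conversion, so ξ = X.
Moles: n_B2 = 1 − X; n_B1 = 2X.
Summing: n_T = 1 + X.
K_p = p_B1^2 / (p_B2) with p_i = (n_i/n_T)·P.
At X = 0.624: the mole-fraction product g(X) = Π y_i^ν_i = 2.551. Since K_p = g(X)·P^{1}, P = (K_p/g)^(1/1) = (869/2.551)^(1/1) = 341 kPa.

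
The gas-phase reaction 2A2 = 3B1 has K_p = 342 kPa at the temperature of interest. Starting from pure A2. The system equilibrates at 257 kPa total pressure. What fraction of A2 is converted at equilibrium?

Basis: 1 mol A2 initially; let X = conversion of A2. Extent ξ = 0.5X.
At extent ξ: n_A2 = 1 − X; n_B1 = 1.5X.
Summing: n_T = 1 + 0.5X.
With p_i = (n_i/n_T)P, K_p = p_B1^3 / (p_A2^2).
Setting this equal to 342 kPa and taking the physical root (0 < X < 1) gives X = 0.499.

X = 0.499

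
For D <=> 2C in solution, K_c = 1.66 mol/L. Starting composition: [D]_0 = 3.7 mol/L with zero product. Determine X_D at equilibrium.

Let X = conversion of D; extent ξ = 3.7·X mol/L.
Concentrations: [D] = 3.7 − 3.7X; [C] = 7.4X.
K_c = [C]^2 / ([D]).
Solving K_c = 1.66 for X ∈ (0,1): X = 0.283.

X = 0.283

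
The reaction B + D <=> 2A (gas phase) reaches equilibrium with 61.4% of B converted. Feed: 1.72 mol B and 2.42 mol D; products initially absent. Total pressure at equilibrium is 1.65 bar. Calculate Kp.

Let X = conversion of B (basis 1.72 mol B); extent of reaction ξ = 1.72X.
Moles: n_B = 1.72 − 1.72X; n_D = 2.42 − 1.72X; n_A = 3.44X.
n_T stays at 4.14 (no change in mole number).
At X = 0.614: n_B = 0.664, n_D = 1.36, n_A = 2.11, n_T = 4.14.
p_i = (n_i/n_T)·P. Kp = p_A^2 / (p_B p_D) = 4.93.

Kp = 4.93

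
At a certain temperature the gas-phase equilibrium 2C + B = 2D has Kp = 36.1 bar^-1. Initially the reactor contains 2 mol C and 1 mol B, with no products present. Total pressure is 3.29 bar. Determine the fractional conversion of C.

Let X = conversion of C (basis 2 mol C); extent of reaction ξ = X.
Species balance: n_C = 2 − 2X; n_B = 1 − X; n_D = 2X.
Total moles n_T = 3 − X.
y_i = n_i/n_T, p_i = y_i·P. Kp = p_D^2 / (p_C^2 p_B).
Substituting and setting equal to 36.1 bar^-1 gives a polynomial in X; the root in (0,1) is X = 0.776.

X = 0.776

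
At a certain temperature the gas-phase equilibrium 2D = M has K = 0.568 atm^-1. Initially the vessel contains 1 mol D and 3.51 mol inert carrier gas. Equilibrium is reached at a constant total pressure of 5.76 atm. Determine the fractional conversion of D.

X = 0.455

Let X = conversion of D (basis 1 mol D); extent of reaction ξ = 0.5X.
Mole table: n_D = 1 − X; n_M = 0.5X; n_I = 3.51 (inert).
Summing: n_T = 4.51 − 0.5X.
With p_i = (n_i/n_T)P, K = p_M / (p_D^2).
Setting this equal to 0.568 atm^-1 and taking the physical root (0 < X < 1) gives X = 0.455.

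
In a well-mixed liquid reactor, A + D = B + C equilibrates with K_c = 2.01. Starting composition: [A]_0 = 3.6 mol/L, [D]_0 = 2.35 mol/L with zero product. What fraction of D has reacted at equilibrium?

X = 0.703

Let X = conversion of D; extent ξ = 2.35·X mol/L.
Concentrations: [A] = 3.6 − 2.35X; [D] = 2.35 − 2.35X; [B] = 2.35X; [C] = 2.35X.
K_c = [B] [C] / ([A] [D]).
Equating to 2.01: the physical root is X = 0.703.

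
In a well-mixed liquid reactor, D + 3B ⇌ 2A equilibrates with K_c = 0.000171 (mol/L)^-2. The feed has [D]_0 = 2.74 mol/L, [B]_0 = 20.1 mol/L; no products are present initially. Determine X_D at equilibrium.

Let X = conversion of D; extent ξ = 2.74·X mol/L.
Concentrations: [D] = 2.74 − 2.74X; [B] = 20.1 − 8.22X; [A] = 5.48X.
K_c = [A]^2 / ([D] [B]^3).
Setting equal to 0.000171 and solving for X on (0,1) gives X = 0.259.

X = 0.259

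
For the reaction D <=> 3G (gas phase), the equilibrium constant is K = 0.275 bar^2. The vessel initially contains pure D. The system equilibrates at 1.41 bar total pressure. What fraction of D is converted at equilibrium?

Let X = conversion of D (basis 1 mol D); extent of reaction ξ = X.
At extent ξ: n_D = 1 − X; n_G = 3X.
Summing: n_T = 1 + 2X.
Mole fractions y_i = n_i/n_T; K = p_G^3 / (p_D) with p_i = y_i·P.
This yields a degree-3 equation in X; solving on (0,1), X = 0.200.

X = 0.200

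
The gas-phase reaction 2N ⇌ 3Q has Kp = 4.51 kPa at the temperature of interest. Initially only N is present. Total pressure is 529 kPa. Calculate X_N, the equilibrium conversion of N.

X = 0.127

Basis: 1 mol N initially; let X = conversion of N. Extent ξ = 0.5X.
Species balance: n_N = 1 − X; n_Q = 1.5X.
n_T = Σnᵢ = 1 + 0.5X.
With p_i = (n_i/n_T)P, Kp = p_Q^3 / (p_N^2).
Setting this equal to 4.51 kPa and taking the physical root (0 < X < 1) gives X = 0.127.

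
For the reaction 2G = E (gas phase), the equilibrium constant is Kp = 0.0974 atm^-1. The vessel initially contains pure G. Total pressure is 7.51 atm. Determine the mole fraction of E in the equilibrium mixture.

y_E = 0.329

Basis: 1 mol G initially; let X = conversion of G. Extent ξ = 0.5X.
Moles: n_G = 1 − X; n_E = 0.5X.
Total moles n_T = 1 − 0.5X.
With p_i = (n_i/n_T)P, Kp = p_E / (p_G^2).
Setting this equal to 0.0974 atm^-1 and taking the physical root (0 < X < 1) gives X = 0.495.
Then n_E = 0.248, n_T = 0.752, so y_E = 0.329.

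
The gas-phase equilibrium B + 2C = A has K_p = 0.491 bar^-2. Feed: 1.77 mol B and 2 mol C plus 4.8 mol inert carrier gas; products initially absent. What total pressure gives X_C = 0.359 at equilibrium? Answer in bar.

P = 4.41 bar

Let X = conversion of C (basis 2 mol C); extent of reaction ξ = X.
Species balance: n_B = 1.77 − X; n_C = 2 − 2X; n_A = X; n_I = 4.8 (inert).
Total moles n_T = 8.57 − 2X.
K_p = p_A / (p_B p_C^2) with p_i = (n_i/n_T)·P.
At X = 0.359: the mole-fraction product g(X) = Π y_i^ν_i = 9.544. Since K_p = g(X)·P^{-2}, P = (g/K_p)^(1/2) = (9.544/0.491)^(1/2) = 4.41 bar.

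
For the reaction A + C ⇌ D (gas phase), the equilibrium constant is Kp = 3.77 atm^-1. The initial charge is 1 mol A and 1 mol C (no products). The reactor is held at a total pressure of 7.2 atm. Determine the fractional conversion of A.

Take 1 mol A as basis and let X be its fractional conversion, so ξ = X.
Species balance: n_A = 1 − X; n_C = 1 − X; n_D = X.
Total moles n_T = 2 − X.
With p_i = (n_i/n_T)P, Kp = p_D / (p_A p_C).
This yields a degree-2 equation in X; solving on (0,1), X = 0.812.

X = 0.812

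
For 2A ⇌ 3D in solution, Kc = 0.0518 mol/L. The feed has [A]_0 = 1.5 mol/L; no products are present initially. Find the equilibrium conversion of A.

X = 0.189

Let X = conversion of A; extent ξ = 1.5X/2 mol/L.
Concentrations: [A] = 1.5 − 1.5X; [D] = 2.25X.
Kc = [D]^3 / ([A]^2).
This equals 0.0518 at X = 0.189 (the root in 0 < X < 1).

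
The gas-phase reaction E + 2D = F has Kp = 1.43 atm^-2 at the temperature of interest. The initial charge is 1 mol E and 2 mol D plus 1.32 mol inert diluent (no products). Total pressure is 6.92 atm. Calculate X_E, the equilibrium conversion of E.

X = 0.721

Take 1 mol E as basis and let X be its fractional conversion, so ξ = X.
Species balance: n_E = 1 − X; n_D = 2 − 2X; n_F = X; n_I = 1.32 (inert).
Summing: n_T = 4.32 − 2X.
With p_i = (n_i/n_T)P, Kp = p_F / (p_E p_D^2).
This yields a degree-3 equation in X; solving on (0,1), X = 0.721.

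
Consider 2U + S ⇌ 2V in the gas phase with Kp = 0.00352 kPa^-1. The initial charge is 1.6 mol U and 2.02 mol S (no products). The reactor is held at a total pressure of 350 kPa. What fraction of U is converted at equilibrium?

Let X = conversion of U (basis 1.6 mol U); extent of reaction ξ = 0.8X.
Species balance: n_U = 1.6 − 1.6X; n_S = 2.02 − 0.8X; n_V = 1.6X.
Summing: n_T = 3.62 − 0.8X.
Mole fractions y_i = n_i/n_T; Kp = p_V^2 / (p_U^2 p_S) with p_i = y_i·P.
Substituting and setting equal to 0.00352 kPa^-1 gives a polynomial in X; the root in (0,1) is X = 0.442.

X = 0.442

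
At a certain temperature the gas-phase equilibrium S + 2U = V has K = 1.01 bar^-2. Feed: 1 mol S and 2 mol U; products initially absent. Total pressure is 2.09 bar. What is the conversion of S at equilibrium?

Take 1 mol S as basis and let X be its fractional conversion, so ξ = X.
Mole table: n_S = 1 − X; n_U = 2 − 2X; n_V = X.
Total moles n_T = 3 − 2X.
With p_i = (n_i/n_T)P, K = p_V / (p_S p_U^2).
Substituting and setting equal to 1.01 bar^-2 gives a polynomial in X; the root in (0,1) is X = 0.516.

X = 0.516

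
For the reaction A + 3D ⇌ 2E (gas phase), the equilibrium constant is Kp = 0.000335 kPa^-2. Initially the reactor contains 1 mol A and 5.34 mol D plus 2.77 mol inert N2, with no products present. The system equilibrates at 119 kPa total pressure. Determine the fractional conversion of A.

X = 0.591

Take 1 mol A as basis and let X be its fractional conversion, so ξ = X.
Mole table: n_A = 1 − X; n_D = 5.34 − 3X; n_E = 2X; n_I = 2.77 (inert).
Summing: n_T = 9.11 − 2X.
Mole fractions y_i = n_i/n_T; Kp = p_E^2 / (p_A p_D^3) with p_i = y_i·P.
This yields a degree-4 equation in X; solving on (0,1), X = 0.591.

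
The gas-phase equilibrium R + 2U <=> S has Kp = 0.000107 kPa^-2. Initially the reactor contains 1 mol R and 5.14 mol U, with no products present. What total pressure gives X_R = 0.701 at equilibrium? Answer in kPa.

Take 1 mol R as basis and let X be its fractional conversion, so ξ = X.
At extent ξ: n_R = 1 − X; n_U = 5.14 − 2X; n_S = X.
n_T = Σnᵢ = 6.14 − 2X.
Kp = p_S / (p_R p_U^2) with p_i = (n_i/n_T)·P.
At X = 0.701: the mole-fraction product g(X) = Π y_i^ν_i = 3.767. Since Kp = g(X)·P^{-2}, P = (g/Kp)^(1/2) = (3.767/0.000107)^(1/2) = 188 kPa.

P = 188 kPa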